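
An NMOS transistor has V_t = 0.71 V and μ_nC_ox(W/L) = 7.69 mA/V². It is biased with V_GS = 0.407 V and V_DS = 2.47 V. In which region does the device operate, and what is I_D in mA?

V_GS = 0.407 V < V_t = 0.71 V, so the transistor is in cutoff.

Cutoff; I_D = 0 mA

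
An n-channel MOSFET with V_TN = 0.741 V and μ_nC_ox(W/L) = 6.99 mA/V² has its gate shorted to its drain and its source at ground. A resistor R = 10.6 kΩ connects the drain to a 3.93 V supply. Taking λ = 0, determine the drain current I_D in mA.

With gate tied to drain, V_GS = V_DS ≥ V_GS − V_TN, so the device is in saturation.
KCL at the drain: ½ k_n (V_GS − V_TN)² = (V_DD − V_GS)/R.
Let x = V_GS − 0.741. Then 37 x² + x − 3.189 = 0, giving x = 0.28 V (positive root), so V_GS = 1.02 V.
I_D = (V_DD − V_GS)/R = (3.93 − 1.02) / 10.6 = 0.274 mA.

I_D = 0.274 mA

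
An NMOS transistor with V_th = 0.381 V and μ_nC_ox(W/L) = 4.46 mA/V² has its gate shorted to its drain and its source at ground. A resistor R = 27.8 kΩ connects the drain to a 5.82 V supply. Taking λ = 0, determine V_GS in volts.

With gate tied to drain, V_GS = V_DS ≥ V_GS − V_th, so the device is in saturation.
KCL at the drain: ½ k_n (V_GS − V_th)² = (V_DD − V_GS)/R.
Let x = V_GS − 0.381. Then 62 x² + x − 5.439 = 0, giving x = 0.288 V (positive root), so V_GS = 0.669 V.
I_D = (V_DD − V_GS)/R = (5.82 − 0.669) / 27.8 = 0.185 mA.

V_GS = 0.669 V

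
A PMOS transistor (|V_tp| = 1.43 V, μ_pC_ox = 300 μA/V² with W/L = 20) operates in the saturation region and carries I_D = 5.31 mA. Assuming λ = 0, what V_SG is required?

V_SG = 2.76 V

k_p = μ_pC_ox · (W/L) = 6 mA/V².
In saturation I_D = ½ k_p (V_SG − |V_tp|)², so V_SG − |V_tp| = √(2 I_D / k_p) = √(2 × 5.31 / 6) = 1.33 V.
V_SG = 1.43 + 1.33 = 2.76 V.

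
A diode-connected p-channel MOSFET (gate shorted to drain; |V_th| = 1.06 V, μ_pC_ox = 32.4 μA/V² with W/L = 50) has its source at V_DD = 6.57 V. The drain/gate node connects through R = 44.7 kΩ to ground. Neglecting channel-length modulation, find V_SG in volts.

V_SG = 1.44 V

With gate tied to drain, V_SG = V_SD ≥ V_SG − |V_th|, so the device is in saturation.
k_p = μ_pC_ox · (W/L) = 1.62 mA/V².
KCL at the drain: ½ k_p (V_SG − |V_th|)² = (V_DD − V_SG)/R.
Let x = V_SG − 1.06. Then 36.2 x² + x − 5.51 = 0, giving x = 0.377 V (positive root), so V_SG = 1.44 V.
I_D = (V_DD − V_SG)/R = (6.57 − 1.44) / 44.7 = 0.115 mA.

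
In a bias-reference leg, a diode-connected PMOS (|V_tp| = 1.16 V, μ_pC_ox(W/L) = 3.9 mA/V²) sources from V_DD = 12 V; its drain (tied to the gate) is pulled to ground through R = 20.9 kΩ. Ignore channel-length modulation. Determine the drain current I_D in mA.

With gate tied to drain, V_SG = V_SD ≥ V_SG − |V_tp|, so the device is in saturation.
KCL at the drain: ½ k_p (V_SG − |V_tp|)² = (V_DD − V_SG)/R.
Let x = V_SG − 1.16. Then 40.8 x² + x − 10.84 = 0, giving x = 0.504 V (positive root), so V_SG = 1.66 V.
I_D = (V_DD − V_SG)/R = (12 − 1.66) / 20.9 = 0.495 mA.

I_D = 0.495 mA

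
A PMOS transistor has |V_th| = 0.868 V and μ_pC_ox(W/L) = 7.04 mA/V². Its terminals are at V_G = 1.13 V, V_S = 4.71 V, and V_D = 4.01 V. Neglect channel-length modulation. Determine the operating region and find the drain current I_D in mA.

V_SG = V_S − V_G = 4.71 − 1.13 = 3.58 V; V_SD = V_S − V_D = 4.71 − 4.01 = 0.7 V.
V_ov = V_SG − |V_th| = 3.58 − 0.868 = 2.71 V.
Since V_SD = 0.7 V < V_ov = 2.71 V, the device is in the triode region.
I_D = k_p [V_ov · V_SD − ½ V_SD²] = 7.04 × [2.71 × 0.7 − 0.5 × 0.7²] = 11.6 mA.

Triode; I_D = 11.6 mA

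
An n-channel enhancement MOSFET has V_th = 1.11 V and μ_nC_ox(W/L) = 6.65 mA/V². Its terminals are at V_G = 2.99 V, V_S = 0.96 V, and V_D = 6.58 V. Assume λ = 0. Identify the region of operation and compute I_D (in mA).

Saturation; I_D = 2.81 mA

V_GS = V_G − V_S = 2.99 − 0.96 = 2.03 V; V_DS = V_D − V_S = 6.58 − 0.96 = 5.62 V.
V_ov = V_GS − V_th = 2.03 − 1.11 = 0.92 V.
Since V_DS = 5.62 V ≥ V_ov = 0.92 V, the device is in saturation.
I_D = ½ k_n V_ov² = 0.5 × 6.65 × 0.92² = 2.81 mA.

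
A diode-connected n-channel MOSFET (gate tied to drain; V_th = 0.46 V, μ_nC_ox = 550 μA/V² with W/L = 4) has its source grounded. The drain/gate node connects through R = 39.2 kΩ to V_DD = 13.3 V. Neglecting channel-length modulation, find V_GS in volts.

V_GS = 0.994 V

With gate tied to drain, V_GS = V_DS ≥ V_GS − V_th, so the device is in saturation.
k_n = μ_nC_ox · (W/L) = 2.2 mA/V².
KCL at the drain: ½ k_n (V_GS − V_th)² = (V_DD − V_GS)/R.
Let x = V_GS − 0.46. Then 43.1 x² + x − 12.84 = 0, giving x = 0.534 V (positive root), so V_GS = 0.994 V.
I_D = (V_DD − V_GS)/R = (13.3 − 0.994) / 39.2 = 0.314 mA.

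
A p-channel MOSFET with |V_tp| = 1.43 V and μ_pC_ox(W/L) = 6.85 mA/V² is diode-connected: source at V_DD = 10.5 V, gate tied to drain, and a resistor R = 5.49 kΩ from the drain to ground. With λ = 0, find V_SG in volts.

V_SG = 2.10 V

With gate tied to drain, V_SG = V_SD ≥ V_SG − |V_tp|, so the device is in saturation.
KCL at the drain: ½ k_p (V_SG − |V_tp|)² = (V_DD − V_SG)/R.
Let x = V_SG − 1.43. Then 18.8 x² + x − 9.07 = 0, giving x = 0.668 V (positive root), so V_SG = 2.1 V.
I_D = (V_DD − V_SG)/R = (10.5 − 2.1) / 5.49 = 1.53 mA.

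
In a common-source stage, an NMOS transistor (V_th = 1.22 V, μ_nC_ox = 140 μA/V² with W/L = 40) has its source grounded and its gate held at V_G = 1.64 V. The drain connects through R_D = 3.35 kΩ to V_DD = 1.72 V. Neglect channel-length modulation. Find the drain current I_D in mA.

I_D = 0.432 mA

V_GS = V_G = 1.64 V, so V_ov = 1.64 − 1.22 = 0.42 V.
k_n = μ_nC_ox · (W/L) = 5.6 mA/V².
Assume saturation: I_D = ½ k_n V_ov² = 0.5 × 5.6 × 0.42² = 0.494 mA, giving V_DS = V_DD − I_D R_D = 1.72 − 0.494 × 3.35 = 0.0654 V.
But 0.0654 V < V_ov = 0.42 V, so the device is actually in triode.
In triode I_D = k_n[V_ov V_DS − ½ V_DS²] and I_D = (V_DD − V_DS)/R_D. Equating: 9.38 V_DS² − 8.879 V_DS + 1.72 = 0, giving V_DS = 0.272 V (the root below V_ov).
I_D = (1.72 − 0.272) / 3.35 = 0.432 mA.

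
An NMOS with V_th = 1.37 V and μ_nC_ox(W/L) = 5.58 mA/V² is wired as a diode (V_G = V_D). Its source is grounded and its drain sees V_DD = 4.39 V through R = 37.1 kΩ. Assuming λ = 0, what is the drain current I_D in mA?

I_D = 0.0769 mA

With gate tied to drain, V_GS = V_DS ≥ V_GS − V_th, so the device is in saturation.
KCL at the drain: ½ k_n (V_GS − V_th)² = (V_DD − V_GS)/R.
Let x = V_GS − 1.37. Then 104 x² + x − 3.02 = 0, giving x = 0.166 V (positive root), so V_GS = 1.54 V.
I_D = (V_DD − V_GS)/R = (4.39 − 1.54) / 37.1 = 0.0769 mA.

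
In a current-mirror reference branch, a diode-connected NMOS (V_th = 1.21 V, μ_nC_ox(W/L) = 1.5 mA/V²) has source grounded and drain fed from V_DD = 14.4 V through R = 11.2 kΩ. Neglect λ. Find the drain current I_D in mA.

I_D = 1.07 mA

With gate tied to drain, V_GS = V_DS ≥ V_GS − V_th, so the device is in saturation.
KCL at the drain: ½ k_n (V_GS − V_th)² = (V_DD − V_GS)/R.
Let x = V_GS − 1.21. Then 8.4 x² + x − 13.19 = 0, giving x = 1.19 V (positive root), so V_GS = 2.4 V.
I_D = (V_DD − V_GS)/R = (14.4 − 2.4) / 11.2 = 1.07 mA.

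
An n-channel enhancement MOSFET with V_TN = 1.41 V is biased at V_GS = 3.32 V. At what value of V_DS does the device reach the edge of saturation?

V_DS,sat = 1.91 V

The boundary between triode and saturation is V_DS = V_GS − V_TN = V_ov.
V_ov = 3.32 − 1.41 = 1.91 V.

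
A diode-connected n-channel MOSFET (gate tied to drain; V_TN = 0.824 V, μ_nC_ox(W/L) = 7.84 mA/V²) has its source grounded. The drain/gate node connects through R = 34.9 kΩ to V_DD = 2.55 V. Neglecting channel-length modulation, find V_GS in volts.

V_GS = 0.933 V

With gate tied to drain, V_GS = V_DS ≥ V_GS − V_TN, so the device is in saturation.
KCL at the drain: ½ k_n (V_GS − V_TN)² = (V_DD − V_GS)/R.
Let x = V_GS − 0.824. Then 137 x² + x − 1.726 = 0, giving x = 0.109 V (positive root), so V_GS = 0.933 V.
I_D = (V_DD − V_GS)/R = (2.55 − 0.933) / 34.9 = 0.0463 mA.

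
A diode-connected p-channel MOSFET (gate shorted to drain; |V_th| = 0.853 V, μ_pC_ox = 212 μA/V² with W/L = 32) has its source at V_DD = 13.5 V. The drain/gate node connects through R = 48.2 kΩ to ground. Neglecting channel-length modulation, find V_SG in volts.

V_SG = 1.13 V

With gate tied to drain, V_SG = V_SD ≥ V_SG − |V_th|, so the device is in saturation.
k_p = μ_pC_ox · (W/L) = 6.784 mA/V².
KCL at the drain: ½ k_p (V_SG − |V_th|)² = (V_DD − V_SG)/R.
Let x = V_SG − 0.853. Then 163 x² + x − 12.65 = 0, giving x = 0.275 V (positive root), so V_SG = 1.13 V.
I_D = (V_DD − V_SG)/R = (13.5 − 1.13) / 48.2 = 0.257 mA.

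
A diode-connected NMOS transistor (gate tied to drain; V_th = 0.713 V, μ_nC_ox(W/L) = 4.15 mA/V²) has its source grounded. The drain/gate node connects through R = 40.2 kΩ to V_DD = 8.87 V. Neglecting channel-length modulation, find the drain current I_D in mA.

With gate tied to drain, V_GS = V_DS ≥ V_GS − V_th, so the device is in saturation.
KCL at the drain: ½ k_n (V_GS − V_th)² = (V_DD − V_GS)/R.
Let x = V_GS − 0.713. Then 83.4 x² + x − 8.157 = 0, giving x = 0.307 V (positive root), so V_GS = 1.02 V.
I_D = (V_DD − V_GS)/R = (8.87 − 1.02) / 40.2 = 0.195 mA.

I_D = 0.195 mA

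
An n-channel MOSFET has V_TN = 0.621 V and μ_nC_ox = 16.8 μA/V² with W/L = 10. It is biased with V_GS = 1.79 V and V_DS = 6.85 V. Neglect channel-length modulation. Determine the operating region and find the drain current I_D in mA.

k_n = μ_nC_ox · (W/L) = 0.168 mA/V².
V_ov = V_GS − V_TN = 1.79 − 0.621 = 1.17 V.
Since V_DS = 6.85 V ≥ V_ov = 1.17 V, the device is in saturation.
I_D = ½ k_n V_ov² = 0.5 × 0.168 × 1.17² = 0.115 mA.

Saturation; I_D = 0.115 mA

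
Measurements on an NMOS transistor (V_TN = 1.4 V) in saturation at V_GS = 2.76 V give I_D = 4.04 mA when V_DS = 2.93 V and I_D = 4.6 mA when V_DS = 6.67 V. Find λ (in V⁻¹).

With V_GS fixed, I_D ∝ (1 + λ V_DS) in saturation, so I_D2/I_D1 = (1 + λ V_DS2)/(1 + λ V_DS1).
4.6/4.04 = 1.139 = (1 + 6.67 λ)/(1 + 2.93 λ).
Solving: λ (I_D1 V_DS2 − I_D2 V_DS1) = I_D2 − I_D1, so λ = (4.6 − 4.04) / (4.04 × 6.67 − 4.6 × 2.93) = 0.56 / 13.5 = 0.0416 V⁻¹.

λ = 0.0416 V⁻¹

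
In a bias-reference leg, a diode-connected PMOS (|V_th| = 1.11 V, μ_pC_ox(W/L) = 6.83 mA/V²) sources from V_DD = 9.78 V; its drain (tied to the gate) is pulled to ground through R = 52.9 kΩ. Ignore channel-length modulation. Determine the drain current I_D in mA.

With gate tied to drain, V_SG = V_SD ≥ V_SG − |V_th|, so the device is in saturation.
KCL at the drain: ½ k_p (V_SG − |V_th|)² = (V_DD − V_SG)/R.
Let x = V_SG − 1.11. Then 181 x² + x − 8.67 = 0, giving x = 0.216 V (positive root), so V_SG = 1.33 V.
I_D = (V_DD − V_SG)/R = (9.78 − 1.33) / 52.9 = 0.16 mA.

I_D = 0.160 mA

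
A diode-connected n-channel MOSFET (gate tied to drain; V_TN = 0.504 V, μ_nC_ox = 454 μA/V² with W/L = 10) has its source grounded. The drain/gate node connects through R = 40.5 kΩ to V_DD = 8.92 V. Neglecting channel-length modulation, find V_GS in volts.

With gate tied to drain, V_GS = V_DS ≥ V_GS − V_TN, so the device is in saturation.
k_n = μ_nC_ox · (W/L) = 4.54 mA/V².
KCL at the drain: ½ k_n (V_GS − V_TN)² = (V_DD − V_GS)/R.
Let x = V_GS − 0.504. Then 91.9 x² + x − 8.416 = 0, giving x = 0.297 V (positive root), so V_GS = 0.801 V.
I_D = (V_DD − V_GS)/R = (8.92 − 0.801) / 40.5 = 0.2 mA.

V_GS = 0.801 V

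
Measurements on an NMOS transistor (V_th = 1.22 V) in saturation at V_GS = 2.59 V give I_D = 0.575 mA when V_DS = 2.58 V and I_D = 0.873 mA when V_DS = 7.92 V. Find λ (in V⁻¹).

λ = 0.129 V⁻¹

With V_GS fixed, I_D ∝ (1 + λ V_DS) in saturation, so I_D2/I_D1 = (1 + λ V_DS2)/(1 + λ V_DS1).
0.873/0.575 = 1.518 = (1 + 7.92 λ)/(1 + 2.58 λ).
Solving: λ (I_D1 V_DS2 − I_D2 V_DS1) = I_D2 − I_D1, so λ = (0.873 − 0.575) / (0.575 × 7.92 − 0.873 × 2.58) = 0.298 / 2.3 = 0.129 V⁻¹.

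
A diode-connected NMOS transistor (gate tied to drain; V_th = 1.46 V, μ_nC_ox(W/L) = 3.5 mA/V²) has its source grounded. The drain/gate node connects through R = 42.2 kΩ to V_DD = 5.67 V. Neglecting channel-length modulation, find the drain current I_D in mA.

I_D = 0.0943 mA

With gate tied to drain, V_GS = V_DS ≥ V_GS − V_th, so the device is in saturation.
KCL at the drain: ½ k_n (V_GS − V_th)² = (V_DD − V_GS)/R.
Let x = V_GS − 1.46. Then 73.9 x² + x − 4.21 = 0, giving x = 0.232 V (positive root), so V_GS = 1.69 V.
I_D = (V_DD − V_GS)/R = (5.67 − 1.69) / 42.2 = 0.0943 mA.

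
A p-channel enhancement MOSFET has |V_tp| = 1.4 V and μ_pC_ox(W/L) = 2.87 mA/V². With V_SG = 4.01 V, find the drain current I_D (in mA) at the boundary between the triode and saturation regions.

At the boundary V_SD = V_ov = V_SG − |V_tp| = 4.01 − 1.4 = 2.61 V.
I_D = ½ k_p V_ov² = 0.5 × 2.87 × 2.61² = 9.78 mA.

I_D = 9.78 mA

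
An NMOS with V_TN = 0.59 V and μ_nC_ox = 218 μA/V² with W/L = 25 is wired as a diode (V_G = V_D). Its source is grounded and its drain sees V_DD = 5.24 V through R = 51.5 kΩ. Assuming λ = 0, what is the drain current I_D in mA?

I_D = 0.0868 mA

With gate tied to drain, V_GS = V_DS ≥ V_GS − V_TN, so the device is in saturation.
k_n = μ_nC_ox · (W/L) = 5.45 mA/V².
KCL at the drain: ½ k_n (V_GS − V_TN)² = (V_DD − V_GS)/R.
Let x = V_GS − 0.59. Then 140 x² + x − 4.65 = 0, giving x = 0.179 V (positive root), so V_GS = 0.769 V.
I_D = (V_DD − V_GS)/R = (5.24 − 0.769) / 51.5 = 0.0868 mA.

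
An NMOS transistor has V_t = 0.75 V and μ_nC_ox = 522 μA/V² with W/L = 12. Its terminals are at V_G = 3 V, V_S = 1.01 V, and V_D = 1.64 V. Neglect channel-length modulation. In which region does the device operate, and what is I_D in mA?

Triode; I_D = 3.65 mA

V_GS = V_G − V_S = 3 − 1.01 = 1.99 V; V_DS = V_D − V_S = 1.64 − 1.01 = 0.63 V.
k_n = μ_nC_ox · (W/L) = 6.264 mA/V².
V_ov = V_GS − V_t = 1.99 − 0.75 = 1.24 V.
Since V_DS = 0.63 V < V_ov = 1.24 V, the device is in the triode region.
I_D = k_n [V_ov · V_DS − ½ V_DS²] = 6.264 × [1.24 × 0.63 − 0.5 × 0.63²] = 3.65 mA.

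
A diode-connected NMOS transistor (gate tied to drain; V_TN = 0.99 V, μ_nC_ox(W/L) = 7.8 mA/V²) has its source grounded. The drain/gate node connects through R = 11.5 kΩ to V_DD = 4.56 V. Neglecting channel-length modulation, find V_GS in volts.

With gate tied to drain, V_GS = V_DS ≥ V_GS − V_TN, so the device is in saturation.
KCL at the drain: ½ k_n (V_GS − V_TN)² = (V_DD − V_GS)/R.
Let x = V_GS − 0.99. Then 44.9 x² + x − 3.57 = 0, giving x = 0.271 V (positive root), so V_GS = 1.26 V.
I_D = (V_DD − V_GS)/R = (4.56 − 1.26) / 11.5 = 0.287 mA.

V_GS = 1.26 V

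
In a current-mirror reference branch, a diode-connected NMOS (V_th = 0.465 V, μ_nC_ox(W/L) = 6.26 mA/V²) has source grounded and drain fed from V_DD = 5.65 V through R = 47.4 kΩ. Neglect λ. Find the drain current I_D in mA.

With gate tied to drain, V_GS = V_DS ≥ V_GS − V_th, so the device is in saturation.
KCL at the drain: ½ k_n (V_GS − V_th)² = (V_DD − V_GS)/R.
Let x = V_GS − 0.465. Then 148 x² + x − 5.185 = 0, giving x = 0.184 V (positive root), so V_GS = 0.649 V.
I_D = (V_DD − V_GS)/R = (5.65 − 0.649) / 47.4 = 0.106 mA.

I_D = 0.106 mA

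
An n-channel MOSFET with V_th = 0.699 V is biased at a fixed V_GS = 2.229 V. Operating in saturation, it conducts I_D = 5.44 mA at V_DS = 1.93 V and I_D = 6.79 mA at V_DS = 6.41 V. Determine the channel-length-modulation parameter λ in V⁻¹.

λ = 0.0620 V⁻¹

With V_GS fixed, I_D ∝ (1 + λ V_DS) in saturation, so I_D2/I_D1 = (1 + λ V_DS2)/(1 + λ V_DS1).
6.79/5.44 = 1.248 = (1 + 6.41 λ)/(1 + 1.93 λ).
Solving: λ (I_D1 V_DS2 − I_D2 V_DS1) = I_D2 − I_D1, so λ = (6.79 − 5.44) / (5.44 × 6.41 − 6.79 × 1.93) = 1.35 / 21.8 = 0.062 V⁻¹.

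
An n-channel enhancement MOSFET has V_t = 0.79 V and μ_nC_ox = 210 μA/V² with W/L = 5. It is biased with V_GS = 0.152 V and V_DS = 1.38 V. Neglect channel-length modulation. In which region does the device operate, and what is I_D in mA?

Cutoff; I_D = 0 mA

V_GS = 0.152 V < V_t = 0.79 V, so the transistor is in cutoff.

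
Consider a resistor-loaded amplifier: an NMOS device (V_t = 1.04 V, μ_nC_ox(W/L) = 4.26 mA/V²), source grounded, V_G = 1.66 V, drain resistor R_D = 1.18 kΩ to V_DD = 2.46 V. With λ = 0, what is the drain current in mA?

I_D = 0.819 mA

V_GS = V_G = 1.66 V, so V_ov = 1.66 − 1.04 = 0.62 V.
Assume saturation: I_D = ½ k_n V_ov² = 0.5 × 4.26 × 0.62² = 0.819 mA, giving V_DS = V_DD − I_D R_D = 2.46 − 0.819 × 1.18 = 1.49 V.
V_DS = 1.49 V ≥ V_ov = 0.62 V, confirming saturation.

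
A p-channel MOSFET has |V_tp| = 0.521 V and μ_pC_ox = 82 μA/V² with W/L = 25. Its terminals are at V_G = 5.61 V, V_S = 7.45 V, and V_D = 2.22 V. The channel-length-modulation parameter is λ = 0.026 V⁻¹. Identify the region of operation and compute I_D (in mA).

Saturation; I_D = 2.03 mA

V_SG = V_S − V_G = 7.45 − 5.61 = 1.84 V; V_SD = V_S − V_D = 7.45 − 2.22 = 5.23 V.
k_p = μ_pC_ox · (W/L) = 2.05 mA/V².
V_ov = V_SG − |V_tp| = 1.84 − 0.521 = 1.32 V.
Since V_SD = 5.23 V ≥ V_ov = 1.32 V, the device is in saturation.
I_D = ½ k_p V_ov² (1 + λ V_SD) = 0.5 × 2.05 × 1.32² × (1 + 0.026 × 5.23) = 2.03 mA.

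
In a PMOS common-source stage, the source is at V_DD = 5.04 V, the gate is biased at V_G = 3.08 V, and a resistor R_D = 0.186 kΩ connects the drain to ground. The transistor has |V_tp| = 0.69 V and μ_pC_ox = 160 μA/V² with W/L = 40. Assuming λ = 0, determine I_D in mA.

I_D = 5.16 mA

V_SG = V_DD − V_G = 5.04 − 3.08 = 1.96 V, so V_ov = 1.96 − 0.69 = 1.27 V.
k_p = μ_pC_ox · (W/L) = 6.4 mA/V².
Assume saturation: I_D = ½ k_p V_ov² = 0.5 × 6.4 × 1.27² = 5.16 mA, giving V_SD = V_DD − I_D R_D = 5.04 − 5.16 × 0.186 = 4.08 V.
V_SD = 4.08 V ≥ V_ov = 1.27 V, confirming saturation.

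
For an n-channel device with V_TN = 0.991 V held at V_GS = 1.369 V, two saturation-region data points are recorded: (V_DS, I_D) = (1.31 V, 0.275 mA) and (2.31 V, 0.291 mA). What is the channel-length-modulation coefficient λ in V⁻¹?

With V_GS fixed, I_D ∝ (1 + λ V_DS) in saturation, so I_D2/I_D1 = (1 + λ V_DS2)/(1 + λ V_DS1).
0.291/0.275 = 1.058 = (1 + 2.31 λ)/(1 + 1.31 λ).
Solving: λ (I_D1 V_DS2 − I_D2 V_DS1) = I_D2 − I_D1, so λ = (0.291 − 0.275) / (0.275 × 2.31 − 0.291 × 1.31) = 0.016 / 0.254 = 0.063 V⁻¹.

λ = 0.0630 V⁻¹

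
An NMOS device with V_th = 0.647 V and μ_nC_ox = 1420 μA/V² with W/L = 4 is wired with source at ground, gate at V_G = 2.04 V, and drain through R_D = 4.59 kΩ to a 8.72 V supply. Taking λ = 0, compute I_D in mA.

I_D = 1.84 mA

V_GS = V_G = 2.04 V, so V_ov = 2.04 − 0.647 = 1.39 V.
k_n = μ_nC_ox · (W/L) = 5.68 mA/V².
Assume saturation: I_D = ½ k_n V_ov² = 0.5 × 5.68 × 1.39² = 5.51 mA, giving V_DS = V_DD − I_D R_D = 8.72 − 5.51 × 4.59 = -16.6 V.
But -16.6 V < V_ov = 1.39 V, so the device is actually in triode.
In triode I_D = k_n[V_ov V_DS − ½ V_DS²] and I_D = (V_DD − V_DS)/R_D. Equating: 13 V_DS² − 37.32 V_DS + 8.72 = 0, giving V_DS = 0.257 V (the root below V_ov).
I_D = (8.72 − 0.257) / 4.59 = 1.84 mA.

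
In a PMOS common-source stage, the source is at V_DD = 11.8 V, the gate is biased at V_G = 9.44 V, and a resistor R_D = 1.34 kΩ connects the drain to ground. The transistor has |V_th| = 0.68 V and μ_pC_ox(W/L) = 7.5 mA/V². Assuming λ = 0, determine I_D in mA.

V_SG = V_DD − V_G = 11.8 − 9.44 = 2.36 V, so V_ov = 2.36 − 0.68 = 1.68 V.
Assume saturation: I_D = ½ k_p V_ov² = 0.5 × 7.5 × 1.68² = 10.6 mA, giving V_SD = V_DD − I_D R_D = 11.8 − 10.6 × 1.34 = -2.38 V.
But -2.38 V < V_ov = 1.68 V, so the device is actually in triode.
In triode I_D = k_p[V_ov V_SD − ½ V_SD²] and I_D = (V_DD − V_SD)/R_D. Equating: 5.03 V_SD² − 17.88 V_SD + 11.8 = 0, giving V_SD = 0.875 V (the root below V_ov).
I_D = (11.8 − 0.875) / 1.34 = 8.15 mA.

I_D = 8.15 mA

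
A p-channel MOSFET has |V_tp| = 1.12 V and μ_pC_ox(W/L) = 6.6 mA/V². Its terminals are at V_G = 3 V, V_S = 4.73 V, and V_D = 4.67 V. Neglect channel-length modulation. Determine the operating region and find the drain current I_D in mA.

V_SG = V_S − V_G = 4.73 − 3 = 1.73 V; V_SD = V_S − V_D = 4.73 − 4.67 = 0.06 V.
V_ov = V_SG − |V_tp| = 1.73 − 1.12 = 0.61 V.
Since V_SD = 0.06 V < V_ov = 0.61 V, the device is in the triode region.
I_D = k_p [V_ov · V_SD − ½ V_SD²] = 6.6 × [0.61 × 0.06 − 0.5 × 0.06²] = 0.23 mA.

Triode; I_D = 0.230 mA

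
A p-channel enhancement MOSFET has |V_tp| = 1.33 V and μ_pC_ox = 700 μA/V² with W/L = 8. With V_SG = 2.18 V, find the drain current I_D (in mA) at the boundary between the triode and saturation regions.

At the boundary V_SD = V_ov = V_SG − |V_tp| = 2.18 − 1.33 = 0.85 V.
k_p = μ_pC_ox · (W/L) = 5.6 mA/V².
I_D = ½ k_p V_ov² = 0.5 × 5.6 × 0.85² = 2.02 mA.

I_D = 2.02 mA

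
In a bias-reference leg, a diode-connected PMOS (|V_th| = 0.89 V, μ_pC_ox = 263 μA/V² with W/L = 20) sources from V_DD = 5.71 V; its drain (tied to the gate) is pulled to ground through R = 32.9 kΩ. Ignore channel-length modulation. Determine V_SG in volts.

V_SG = 1.12 V

With gate tied to drain, V_SG = V_SD ≥ V_SG − |V_th|, so the device is in saturation.
k_p = μ_pC_ox · (W/L) = 5.26 mA/V².
KCL at the drain: ½ k_p (V_SG − |V_th|)² = (V_DD − V_SG)/R.
Let x = V_SG − 0.89. Then 86.5 x² + x − 4.82 = 0, giving x = 0.23 V (positive root), so V_SG = 1.12 V.
I_D = (V_DD − V_SG)/R = (5.71 − 1.12) / 32.9 = 0.14 mA.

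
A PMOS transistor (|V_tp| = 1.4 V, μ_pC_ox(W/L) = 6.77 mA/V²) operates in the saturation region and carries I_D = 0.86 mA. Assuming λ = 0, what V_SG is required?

V_SG = 1.90 V

In saturation I_D = ½ k_p (V_SG − |V_tp|)², so V_SG − |V_tp| = √(2 I_D / k_p) = √(2 × 0.86 / 6.77) = 0.504 V.
V_SG = 1.4 + 0.504 = 1.9 V.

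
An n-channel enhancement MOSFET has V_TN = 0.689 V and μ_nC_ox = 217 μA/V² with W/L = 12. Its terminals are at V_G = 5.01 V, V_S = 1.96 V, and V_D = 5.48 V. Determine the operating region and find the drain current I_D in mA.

Saturation; I_D = 7.26 mA

V_GS = V_G − V_S = 5.01 − 1.96 = 3.05 V; V_DS = V_D − V_S = 5.48 − 1.96 = 3.52 V.
k_n = μ_nC_ox · (W/L) = 2.604 mA/V².
V_ov = V_GS − V_TN = 3.05 − 0.689 = 2.36 V.
Since V_DS = 3.52 V ≥ V_ov = 2.36 V, the device is in saturation.
I_D = ½ k_n V_ov² = 0.5 × 2.604 × 2.36² = 7.26 mA.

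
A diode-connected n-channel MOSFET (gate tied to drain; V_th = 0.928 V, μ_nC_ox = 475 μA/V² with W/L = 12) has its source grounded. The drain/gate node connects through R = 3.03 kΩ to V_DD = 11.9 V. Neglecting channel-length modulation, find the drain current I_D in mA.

With gate tied to drain, V_GS = V_DS ≥ V_GS − V_th, so the device is in saturation.
k_n = μ_nC_ox · (W/L) = 5.7 mA/V².
KCL at the drain: ½ k_n (V_GS − V_th)² = (V_DD − V_GS)/R.
Let x = V_GS − 0.928. Then 8.64 x² + x − 10.97 = 0, giving x = 1.07 V (positive root), so V_GS = 2 V.
I_D = (V_DD − V_GS)/R = (11.9 − 2) / 3.03 = 3.27 mA.

I_D = 3.27 mA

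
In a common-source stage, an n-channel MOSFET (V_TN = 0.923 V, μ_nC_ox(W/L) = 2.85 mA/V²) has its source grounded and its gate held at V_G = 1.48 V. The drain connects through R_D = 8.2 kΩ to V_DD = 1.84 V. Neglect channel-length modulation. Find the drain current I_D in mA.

I_D = 0.206 mA

V_GS = V_G = 1.48 V, so V_ov = 1.48 − 0.923 = 0.557 V.
Assume saturation: I_D = ½ k_n V_ov² = 0.5 × 2.85 × 0.557² = 0.442 mA, giving V_DS = V_DD − I_D R_D = 1.84 − 0.442 × 8.2 = -1.79 V.
But -1.79 V < V_ov = 0.557 V, so the device is actually in triode.
In triode I_D = k_n[V_ov V_DS − ½ V_DS²] and I_D = (V_DD − V_DS)/R_D. Equating: 11.7 V_DS² − 14.02 V_DS + 1.84 = 0, giving V_DS = 0.15 V (the root below V_ov).
I_D = (1.84 − 0.15) / 8.2 = 0.206 mA.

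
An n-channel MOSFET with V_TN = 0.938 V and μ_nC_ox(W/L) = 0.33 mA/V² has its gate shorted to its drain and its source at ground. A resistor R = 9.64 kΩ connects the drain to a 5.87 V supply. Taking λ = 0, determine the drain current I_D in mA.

With gate tied to drain, V_GS = V_DS ≥ V_GS − V_TN, so the device is in saturation.
KCL at the drain: ½ k_n (V_GS − V_TN)² = (V_DD − V_GS)/R.
Let x = V_GS − 0.938. Then 1.59 x² + x − 4.932 = 0, giving x = 1.47 V (positive root), so V_GS = 2.41 V.
I_D = (V_DD − V_GS)/R = (5.87 − 2.41) / 9.64 = 0.359 mA.

I_D = 0.359 mA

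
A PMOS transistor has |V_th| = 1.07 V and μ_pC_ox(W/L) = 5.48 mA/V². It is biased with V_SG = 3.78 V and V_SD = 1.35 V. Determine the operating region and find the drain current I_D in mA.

Triode; I_D = 15.1 mA

V_ov = V_SG − |V_th| = 3.78 − 1.07 = 2.71 V.
Since V_SD = 1.35 V < V_ov = 2.71 V, the device is in the triode region.
I_D = k_p [V_ov · V_SD − ½ V_SD²] = 5.48 × [2.71 × 1.35 − 0.5 × 1.35²] = 15.1 mA.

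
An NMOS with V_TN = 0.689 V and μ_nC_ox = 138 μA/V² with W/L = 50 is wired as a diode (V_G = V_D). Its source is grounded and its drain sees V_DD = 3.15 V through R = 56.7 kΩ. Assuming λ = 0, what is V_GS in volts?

V_GS = 0.799 V

With gate tied to drain, V_GS = V_DS ≥ V_GS − V_TN, so the device is in saturation.
k_n = μ_nC_ox · (W/L) = 6.9 mA/V².
KCL at the drain: ½ k_n (V_GS − V_TN)² = (V_DD − V_GS)/R.
Let x = V_GS − 0.689. Then 196 x² + x − 2.461 = 0, giving x = 0.11 V (positive root), so V_GS = 0.799 V.
I_D = (V_DD − V_GS)/R = (3.15 − 0.799) / 56.7 = 0.0415 mA.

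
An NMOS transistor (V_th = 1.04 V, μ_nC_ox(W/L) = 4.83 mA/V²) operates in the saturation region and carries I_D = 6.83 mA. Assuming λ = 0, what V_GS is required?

In saturation I_D = ½ k_n (V_GS − V_th)², so V_GS − V_th = √(2 I_D / k_n) = √(2 × 6.83 / 4.83) = 1.68 V.
V_GS = 1.04 + 1.68 = 2.72 V.

V_GS = 2.72 V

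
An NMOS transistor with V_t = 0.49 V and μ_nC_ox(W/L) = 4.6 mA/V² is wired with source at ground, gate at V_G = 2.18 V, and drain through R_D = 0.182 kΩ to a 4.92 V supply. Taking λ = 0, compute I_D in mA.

V_GS = V_G = 2.18 V, so V_ov = 2.18 − 0.49 = 1.69 V.
Assume saturation: I_D = ½ k_n V_ov² = 0.5 × 4.6 × 1.69² = 6.57 mA, giving V_DS = V_DD − I_D R_D = 4.92 − 6.57 × 0.182 = 3.72 V.
V_DS = 3.72 V ≥ V_ov = 1.69 V, confirming saturation.

I_D = 6.57 mA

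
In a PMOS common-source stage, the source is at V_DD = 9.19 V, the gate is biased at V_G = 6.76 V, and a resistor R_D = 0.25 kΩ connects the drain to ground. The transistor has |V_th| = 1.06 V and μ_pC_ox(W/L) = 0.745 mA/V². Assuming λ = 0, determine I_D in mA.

I_D = 0.699 mA

V_SG = V_DD − V_G = 9.19 − 6.76 = 2.43 V, so V_ov = 2.43 − 1.06 = 1.37 V.
Assume saturation: I_D = ½ k_p V_ov² = 0.5 × 0.745 × 1.37² = 0.699 mA, giving V_SD = V_DD − I_D R_D = 9.19 − 0.699 × 0.25 = 9.02 V.
V_SD = 9.02 V ≥ V_ov = 1.37 V, confirming saturation.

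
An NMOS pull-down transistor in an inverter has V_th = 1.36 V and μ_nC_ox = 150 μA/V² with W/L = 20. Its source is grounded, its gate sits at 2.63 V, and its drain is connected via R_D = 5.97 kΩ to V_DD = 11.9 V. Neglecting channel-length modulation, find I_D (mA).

V_GS = V_G = 2.63 V, so V_ov = 2.63 − 1.36 = 1.27 V.
k_n = μ_nC_ox · (W/L) = 3 mA/V².
Assume saturation: I_D = ½ k_n V_ov² = 0.5 × 3 × 1.27² = 2.42 mA, giving V_DS = V_DD − I_D R_D = 11.9 − 2.42 × 5.97 = -2.54 V.
But -2.54 V < V_ov = 1.27 V, so the device is actually in triode.
In triode I_D = k_n[V_ov V_DS − ½ V_DS²] and I_D = (V_DD − V_DS)/R_D. Equating: 8.96 V_DS² − 23.75 V_DS + 11.9 = 0, giving V_DS = 0.671 V (the root below V_ov).
I_D = (11.9 − 0.671) / 5.97 = 1.88 mA.

I_D = 1.88 mA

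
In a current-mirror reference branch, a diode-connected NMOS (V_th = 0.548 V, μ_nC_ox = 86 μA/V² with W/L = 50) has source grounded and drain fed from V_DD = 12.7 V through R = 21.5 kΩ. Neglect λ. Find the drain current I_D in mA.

I_D = 0.542 mA

With gate tied to drain, V_GS = V_DS ≥ V_GS − V_th, so the device is in saturation.
k_n = μ_nC_ox · (W/L) = 4.3 mA/V².
KCL at the drain: ½ k_n (V_GS − V_th)² = (V_DD − V_GS)/R.
Let x = V_GS − 0.548. Then 46.2 x² + x − 12.15 = 0, giving x = 0.502 V (positive root), so V_GS = 1.05 V.
I_D = (V_DD − V_GS)/R = (12.7 − 1.05) / 21.5 = 0.542 mA.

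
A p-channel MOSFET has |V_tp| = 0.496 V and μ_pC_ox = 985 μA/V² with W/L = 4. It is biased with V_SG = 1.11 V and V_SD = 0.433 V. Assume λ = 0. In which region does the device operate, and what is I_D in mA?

k_p = μ_pC_ox · (W/L) = 3.94 mA/V².
V_ov = V_SG − |V_tp| = 1.11 − 0.496 = 0.614 V.
Since V_SD = 0.433 V < V_ov = 0.614 V, the device is in the triode region.
I_D = k_p [V_ov · V_SD − ½ V_SD²] = 3.94 × [0.614 × 0.433 − 0.5 × 0.433²] = 0.678 mA.

Triode; I_D = 0.678 mA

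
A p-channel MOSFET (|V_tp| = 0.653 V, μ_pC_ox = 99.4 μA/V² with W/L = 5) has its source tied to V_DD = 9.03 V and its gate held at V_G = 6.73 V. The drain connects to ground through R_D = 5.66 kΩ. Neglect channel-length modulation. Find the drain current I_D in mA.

V_SG = V_DD − V_G = 9.03 − 6.73 = 2.3 V, so V_ov = 2.3 − 0.653 = 1.65 V.
k_p = μ_pC_ox · (W/L) = 0.497 mA/V².
Assume saturation: I_D = ½ k_p V_ov² = 0.5 × 0.497 × 1.65² = 0.674 mA, giving V_SD = V_DD − I_D R_D = 9.03 − 0.674 × 5.66 = 5.21 V.
V_SD = 5.21 V ≥ V_ov = 1.65 V, confirming saturation.

I_D = 0.674 mA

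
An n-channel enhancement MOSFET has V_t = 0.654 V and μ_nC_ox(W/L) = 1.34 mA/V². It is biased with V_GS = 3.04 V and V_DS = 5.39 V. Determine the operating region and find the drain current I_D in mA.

Saturation; I_D = 3.81 mA

V_ov = V_GS − V_t = 3.04 − 0.654 = 2.39 V.
Since V_DS = 5.39 V ≥ V_ov = 2.39 V, the device is in saturation.
I_D = ½ k_n V_ov² = 0.5 × 1.34 × 2.39² = 3.81 mA.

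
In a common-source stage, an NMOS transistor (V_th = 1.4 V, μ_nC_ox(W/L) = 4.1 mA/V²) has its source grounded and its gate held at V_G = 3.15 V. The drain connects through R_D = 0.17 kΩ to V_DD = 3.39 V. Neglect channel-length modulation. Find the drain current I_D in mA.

V_GS = V_G = 3.15 V, so V_ov = 3.15 − 1.4 = 1.75 V.
Assume saturation: I_D = ½ k_n V_ov² = 0.5 × 4.1 × 1.75² = 6.28 mA, giving V_DS = V_DD − I_D R_D = 3.39 − 6.28 × 0.17 = 2.32 V.
V_DS = 2.32 V ≥ V_ov = 1.75 V, confirming saturation.

I_D = 6.28 mA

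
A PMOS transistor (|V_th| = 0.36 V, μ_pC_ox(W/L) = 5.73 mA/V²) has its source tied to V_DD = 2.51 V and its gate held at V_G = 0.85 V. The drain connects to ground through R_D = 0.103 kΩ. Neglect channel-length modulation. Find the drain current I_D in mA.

V_SG = V_DD − V_G = 2.51 − 0.85 = 1.66 V, so V_ov = 1.66 − 0.36 = 1.3 V.
Assume saturation: I_D = ½ k_p V_ov² = 0.5 × 5.73 × 1.3² = 4.84 mA, giving V_SD = V_DD − I_D R_D = 2.51 − 4.84 × 0.103 = 2.01 V.
V_SD = 2.01 V ≥ V_ov = 1.3 V, confirming saturation.

I_D = 4.84 mA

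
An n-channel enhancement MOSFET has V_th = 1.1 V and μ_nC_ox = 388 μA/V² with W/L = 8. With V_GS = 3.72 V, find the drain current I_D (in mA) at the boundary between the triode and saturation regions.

At the boundary V_DS = V_ov = V_GS − V_th = 3.72 − 1.1 = 2.62 V.
k_n = μ_nC_ox · (W/L) = 3.104 mA/V².
I_D = ½ k_n V_ov² = 0.5 × 3.104 × 2.62² = 10.7 mA.

I_D = 10.7 mA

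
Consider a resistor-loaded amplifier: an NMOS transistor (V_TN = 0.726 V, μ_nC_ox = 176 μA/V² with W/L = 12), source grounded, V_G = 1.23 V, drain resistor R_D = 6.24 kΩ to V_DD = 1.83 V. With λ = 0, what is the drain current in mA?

V_GS = V_G = 1.23 V, so V_ov = 1.23 − 0.726 = 0.504 V.
k_n = μ_nC_ox · (W/L) = 2.112 mA/V².
Assume saturation: I_D = ½ k_n V_ov² = 0.5 × 2.112 × 0.504² = 0.268 mA, giving V_DS = V_DD − I_D R_D = 1.83 − 0.268 × 6.24 = 0.156 V.
But 0.156 V < V_ov = 0.504 V, so the device is actually in triode.
In triode I_D = k_n[V_ov V_DS − ½ V_DS²] and I_D = (V_DD − V_DS)/R_D. Equating: 6.59 V_DS² − 7.642 V_DS + 1.83 = 0, giving V_DS = 0.338 V (the root below V_ov).
I_D = (1.83 − 0.338) / 6.24 = 0.239 mA.

I_D = 0.239 mA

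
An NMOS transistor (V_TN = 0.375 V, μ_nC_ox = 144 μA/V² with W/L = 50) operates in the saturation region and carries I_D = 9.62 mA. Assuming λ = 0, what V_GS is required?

k_n = μ_nC_ox · (W/L) = 7.2 mA/V².
In saturation I_D = ½ k_n (V_GS − V_TN)², so V_GS − V_TN = √(2 I_D / k_n) = √(2 × 9.62 / 7.2) = 1.63 V.
V_GS = 0.375 + 1.63 = 2.01 V.

V_GS = 2.01 V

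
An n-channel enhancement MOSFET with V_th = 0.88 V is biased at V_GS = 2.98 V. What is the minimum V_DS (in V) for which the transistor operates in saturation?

V_DS,sat = 2.10 V

The boundary between triode and saturation is V_DS = V_GS − V_th = V_ov.
V_ov = 2.98 − 0.88 = 2.1 V.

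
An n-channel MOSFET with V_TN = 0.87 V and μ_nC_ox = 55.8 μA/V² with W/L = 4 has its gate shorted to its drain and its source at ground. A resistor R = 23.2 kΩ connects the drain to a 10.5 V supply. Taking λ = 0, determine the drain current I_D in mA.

I_D = 0.340 mA

With gate tied to drain, V_GS = V_DS ≥ V_GS − V_TN, so the device is in saturation.
k_n = μ_nC_ox · (W/L) = 0.2232 mA/V².
KCL at the drain: ½ k_n (V_GS − V_TN)² = (V_DD − V_GS)/R.
Let x = V_GS − 0.87. Then 2.59 x² + x − 9.63 = 0, giving x = 1.75 V (positive root), so V_GS = 2.62 V.
I_D = (V_DD − V_GS)/R = (10.5 − 2.62) / 23.2 = 0.34 mA.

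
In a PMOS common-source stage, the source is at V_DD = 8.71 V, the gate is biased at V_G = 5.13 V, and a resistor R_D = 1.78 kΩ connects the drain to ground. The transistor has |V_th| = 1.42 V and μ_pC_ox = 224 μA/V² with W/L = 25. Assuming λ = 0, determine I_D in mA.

I_D = 4.65 mA

V_SG = V_DD − V_G = 8.71 − 5.13 = 3.58 V, so V_ov = 3.58 − 1.42 = 2.16 V.
k_p = μ_pC_ox · (W/L) = 5.6 mA/V².
Assume saturation: I_D = ½ k_p V_ov² = 0.5 × 5.6 × 2.16² = 13.1 mA, giving V_SD = V_DD − I_D R_D = 8.71 − 13.1 × 1.78 = -14.5 V.
But -14.5 V < V_ov = 2.16 V, so the device is actually in triode.
In triode I_D = k_p[V_ov V_SD − ½ V_SD²] and I_D = (V_DD − V_SD)/R_D. Equating: 4.98 V_SD² − 22.53 V_SD + 8.71 = 0, giving V_SD = 0.427 V (the root below V_ov).
I_D = (8.71 − 0.427) / 1.78 = 4.65 mA.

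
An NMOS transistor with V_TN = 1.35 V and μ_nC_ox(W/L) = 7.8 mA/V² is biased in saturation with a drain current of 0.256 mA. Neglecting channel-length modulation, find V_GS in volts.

In saturation I_D = ½ k_n (V_GS − V_TN)², so V_GS − V_TN = √(2 I_D / k_n) = √(2 × 0.256 / 7.8) = 0.256 V.
V_GS = 1.35 + 0.256 = 1.61 V.

V_GS = 1.61 V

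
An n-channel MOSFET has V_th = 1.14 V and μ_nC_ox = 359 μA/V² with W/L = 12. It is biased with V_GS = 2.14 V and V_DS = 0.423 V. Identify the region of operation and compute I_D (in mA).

k_n = μ_nC_ox · (W/L) = 4.308 mA/V².
V_ov = V_GS − V_th = 2.14 − 1.14 = 1 V.
Since V_DS = 0.423 V < V_ov = 1 V, the device is in the triode region.
I_D = k_n [V_ov · V_DS − ½ V_DS²] = 4.308 × [1 × 0.423 − 0.5 × 0.423²] = 1.44 mA.

Triode; I_D = 1.44 mA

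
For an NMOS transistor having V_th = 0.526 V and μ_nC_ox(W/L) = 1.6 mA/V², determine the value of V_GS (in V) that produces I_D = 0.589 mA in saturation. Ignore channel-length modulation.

V_GS = 1.38 V

In saturation I_D = ½ k_n (V_GS − V_th)², so V_GS − V_th = √(2 I_D / k_n) = √(2 × 0.589 / 1.6) = 0.858 V.
V_GS = 0.526 + 0.858 = 1.38 V.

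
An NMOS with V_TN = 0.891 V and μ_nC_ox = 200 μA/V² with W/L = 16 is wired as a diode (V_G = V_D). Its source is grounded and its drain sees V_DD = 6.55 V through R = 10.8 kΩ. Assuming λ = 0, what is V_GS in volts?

With gate tied to drain, V_GS = V_DS ≥ V_GS − V_TN, so the device is in saturation.
k_n = μ_nC_ox · (W/L) = 3.2 mA/V².
KCL at the drain: ½ k_n (V_GS − V_TN)² = (V_DD − V_GS)/R.
Let x = V_GS − 0.891. Then 17.3 x² + x − 5.659 = 0, giving x = 0.544 V (positive root), so V_GS = 1.44 V.
I_D = (V_DD − V_GS)/R = (6.55 − 1.44) / 10.8 = 0.474 mA.

V_GS = 1.44 V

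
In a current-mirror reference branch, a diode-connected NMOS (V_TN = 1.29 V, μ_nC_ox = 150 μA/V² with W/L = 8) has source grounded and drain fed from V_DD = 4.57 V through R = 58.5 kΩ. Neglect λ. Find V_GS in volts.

With gate tied to drain, V_GS = V_DS ≥ V_GS − V_TN, so the device is in saturation.
k_n = μ_nC_ox · (W/L) = 1.2 mA/V².
KCL at the drain: ½ k_n (V_GS − V_TN)² = (V_DD − V_GS)/R.
Let x = V_GS − 1.29. Then 35.1 x² + x − 3.28 = 0, giving x = 0.292 V (positive root), so V_GS = 1.58 V.
I_D = (V_DD − V_GS)/R = (4.57 − 1.58) / 58.5 = 0.0511 mA.

V_GS = 1.58 V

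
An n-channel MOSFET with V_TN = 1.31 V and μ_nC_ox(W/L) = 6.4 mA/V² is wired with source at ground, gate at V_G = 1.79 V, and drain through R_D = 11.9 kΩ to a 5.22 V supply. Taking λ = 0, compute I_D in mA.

I_D = 0.425 mA

V_GS = V_G = 1.79 V, so V_ov = 1.79 − 1.31 = 0.48 V.
Assume saturation: I_D = ½ k_n V_ov² = 0.5 × 6.4 × 0.48² = 0.737 mA, giving V_DS = V_DD − I_D R_D = 5.22 − 0.737 × 11.9 = -3.55 V.
But -3.55 V < V_ov = 0.48 V, so the device is actually in triode.
In triode I_D = k_n[V_ov V_DS − ½ V_DS²] and I_D = (V_DD − V_DS)/R_D. Equating: 38.1 V_DS² − 37.56 V_DS + 5.22 = 0, giving V_DS = 0.167 V (the root below V_ov).
I_D = (5.22 − 0.167) / 11.9 = 0.425 mA.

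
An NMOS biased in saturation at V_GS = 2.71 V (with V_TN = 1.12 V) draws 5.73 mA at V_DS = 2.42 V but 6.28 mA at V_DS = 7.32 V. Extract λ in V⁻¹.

With V_GS fixed, I_D ∝ (1 + λ V_DS) in saturation, so I_D2/I_D1 = (1 + λ V_DS2)/(1 + λ V_DS1).
6.28/5.73 = 1.096 = (1 + 7.32 λ)/(1 + 2.42 λ).
Solving: λ (I_D1 V_DS2 − I_D2 V_DS1) = I_D2 − I_D1, so λ = (6.28 − 5.73) / (5.73 × 7.32 − 6.28 × 2.42) = 0.55 / 26.7 = 0.0206 V⁻¹.

λ = 0.0206 V⁻¹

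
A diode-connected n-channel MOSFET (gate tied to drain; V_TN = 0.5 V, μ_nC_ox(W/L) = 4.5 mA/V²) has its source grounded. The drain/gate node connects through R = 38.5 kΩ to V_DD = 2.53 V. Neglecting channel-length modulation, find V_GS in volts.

With gate tied to drain, V_GS = V_DS ≥ V_GS − V_TN, so the device is in saturation.
KCL at the drain: ½ k_n (V_GS − V_TN)² = (V_DD − V_GS)/R.
Let x = V_GS − 0.5. Then 86.6 x² + x − 2.03 = 0, giving x = 0.147 V (positive root), so V_GS = 0.647 V.
I_D = (V_DD − V_GS)/R = (2.53 − 0.647) / 38.5 = 0.0489 mA.

V_GS = 0.647 V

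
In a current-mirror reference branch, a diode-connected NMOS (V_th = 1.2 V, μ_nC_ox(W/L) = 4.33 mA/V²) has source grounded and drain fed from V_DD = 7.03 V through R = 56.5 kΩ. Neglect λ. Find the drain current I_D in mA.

I_D = 0.0994 mA

With gate tied to drain, V_GS = V_DS ≥ V_GS − V_th, so the device is in saturation.
KCL at the drain: ½ k_n (V_GS − V_th)² = (V_DD − V_GS)/R.
Let x = V_GS − 1.2. Then 122 x² + x − 5.83 = 0, giving x = 0.214 V (positive root), so V_GS = 1.41 V.
I_D = (V_DD − V_GS)/R = (7.03 − 1.41) / 56.5 = 0.0994 mA.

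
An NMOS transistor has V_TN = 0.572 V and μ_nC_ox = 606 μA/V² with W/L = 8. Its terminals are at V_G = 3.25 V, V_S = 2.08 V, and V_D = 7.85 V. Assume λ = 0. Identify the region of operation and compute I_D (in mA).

V_GS = V_G − V_S = 3.25 − 2.08 = 1.17 V; V_DS = V_D − V_S = 7.85 − 2.08 = 5.77 V.
k_n = μ_nC_ox · (W/L) = 4.848 mA/V².
V_ov = V_GS − V_TN = 1.17 − 0.572 = 0.598 V.
Since V_DS = 5.77 V ≥ V_ov = 0.598 V, the device is in saturation.
I_D = ½ k_n V_ov² = 0.5 × 4.848 × 0.598² = 0.867 mA.

Saturation; I_D = 0.867 mA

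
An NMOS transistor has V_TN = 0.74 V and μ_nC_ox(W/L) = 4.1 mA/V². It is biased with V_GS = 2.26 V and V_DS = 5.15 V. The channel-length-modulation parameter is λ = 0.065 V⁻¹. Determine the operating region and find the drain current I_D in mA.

Saturation; I_D = 6.32 mA

V_ov = V_GS − V_TN = 2.26 − 0.74 = 1.52 V.
Since V_DS = 5.15 V ≥ V_ov = 1.52 V, the device is in saturation.
I_D = ½ k_n V_ov² (1 + λ V_DS) = 0.5 × 4.1 × 1.52² × (1 + 0.065 × 5.15) = 6.32 mA.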